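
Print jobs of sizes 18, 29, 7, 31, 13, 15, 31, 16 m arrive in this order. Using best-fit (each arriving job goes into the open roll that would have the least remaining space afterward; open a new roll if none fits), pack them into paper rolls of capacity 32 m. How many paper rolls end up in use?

6

  18 → roll 1 (new)  [load 18/32]
  29 → roll 2 (new)  [load 29/32]
  7 → roll 1  [load 25/32]
  31 → roll 3 (new)  [load 31/32]
  13 → roll 4 (new)  [load 13/32]
  15 → roll 4  [load 28/32]
  31 → roll 5 (new)  [load 31/32]
  16 → roll 6 (new)  [load 16/32]
6 paper rolls opened.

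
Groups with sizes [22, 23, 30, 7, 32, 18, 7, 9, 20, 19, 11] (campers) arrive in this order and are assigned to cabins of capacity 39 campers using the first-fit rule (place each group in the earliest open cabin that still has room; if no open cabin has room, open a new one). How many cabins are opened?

6

  22 → cabin 1 (new)  [load 22/39]
  23 → cabin 2 (new)  [load 23/39]
  30 → cabin 3 (new)  [load 30/39]
  7 → cabin 1  [load 29/39]
  32 → cabin 4 (new)  [load 32/39]
  18 → cabin 5 (new)  [load 18/39]
  7 → cabin 1  [load 36/39]
  9 → cabin 2  [load 32/39]
  20 → cabin 5  [load 38/39]
  19 → cabin 6 (new)  [load 19/39]
  11 → cabin 6  [load 30/39]
6 cabins opened.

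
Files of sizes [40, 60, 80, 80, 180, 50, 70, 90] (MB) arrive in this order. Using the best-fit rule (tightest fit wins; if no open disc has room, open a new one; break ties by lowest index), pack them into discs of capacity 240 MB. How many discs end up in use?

3

  40 → disc 1 (new)  [load 40/240]
  60 → disc 1  [load 100/240]
  80 → disc 1  [load 180/240]
  80 → disc 2 (new)  [load 80/240]
  180 → disc 3 (new)  [load 180/240]
  50 → disc 1  [load 230/240]
  70 → disc 2  [load 150/240]
  90 → disc 2  [load 240/240]
3 discs opened.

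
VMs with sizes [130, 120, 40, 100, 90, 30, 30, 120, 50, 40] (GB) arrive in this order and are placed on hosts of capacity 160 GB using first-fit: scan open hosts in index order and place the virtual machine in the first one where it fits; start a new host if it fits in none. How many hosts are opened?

5

  130 → host 1 (new)  [load 130/160]
  120 → host 2 (new)  [load 120/160]
  40 → host 2  [load 160/160]
  100 → host 3 (new)  [load 100/160]
  90 → host 4 (new)  [load 90/160]
  30 → host 1  [load 160/160]
  30 → host 3  [load 130/160]
  120 → host 5 (new)  [load 120/160]
  50 → host 4  [load 140/160]
  40 → host 5  [load 160/160]
5 hosts opened.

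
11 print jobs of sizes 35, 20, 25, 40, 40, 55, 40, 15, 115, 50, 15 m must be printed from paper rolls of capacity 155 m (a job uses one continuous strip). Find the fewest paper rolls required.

3

Total = 115 + 55 + 50 + 40 + 40 + 40 + 35 + 25 + 20 + 15 + 15 = 450 m.
Lower bound: ⌈450/155⌉ = 3 paper rolls.
A packing using 3 paper rolls:
  roll 1: 115 + 40 = 155
  roll 2: 55 + 50 + 40 = 145
  roll 3: 40 + 35 + 25 + 20 + 15 + 15 = 150
This matches the lower bound, so 3 is optimal.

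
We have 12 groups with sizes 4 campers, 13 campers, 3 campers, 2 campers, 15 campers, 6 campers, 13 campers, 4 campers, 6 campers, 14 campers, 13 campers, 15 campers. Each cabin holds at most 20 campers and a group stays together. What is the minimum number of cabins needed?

Total = 15 + 15 + 14 + 13 + 13 + 13 + 6 + 6 + 4 + 4 + 3 + 2 = 108 campers.
Lower bound: ⌈108/20⌉ = 6 cabins.
A packing using 6 cabins:
  cabin 1: 15 + 4 = 19
  cabin 2: 15 + 4 = 19
  cabin 3: 14 + 6 = 20
  cabin 4: 13 + 6 = 19
  cabin 5: 13 + 3 + 2 = 18
  cabin 6: 13 = 13
This matches the lower bound, so 6 is optimal.

6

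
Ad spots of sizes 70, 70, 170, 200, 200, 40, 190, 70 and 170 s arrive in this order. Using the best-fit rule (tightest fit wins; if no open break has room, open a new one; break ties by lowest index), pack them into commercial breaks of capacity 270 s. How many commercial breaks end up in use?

6

  70 → break 1 (new)  [load 70/270]
  70 → break 1  [load 140/270]
  170 → break 2 (new)  [load 170/270]
  200 → break 3 (new)  [load 200/270]
  200 → break 4 (new)  [load 200/270]
  40 → break 3  [load 240/270]
  190 → break 5 (new)  [load 190/270]
  70 → break 4  [load 270/270]
  170 → break 6 (new)  [load 170/270]
6 commercial breaks opened.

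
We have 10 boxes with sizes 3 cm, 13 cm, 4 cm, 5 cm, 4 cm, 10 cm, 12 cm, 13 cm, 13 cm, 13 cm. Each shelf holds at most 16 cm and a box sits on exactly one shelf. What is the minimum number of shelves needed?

7

Total = 13 + 13 + 13 + 13 + 12 + 10 + 5 + 4 + 4 + 3 = 90 cm.
Lower bound: ⌈90/16⌉ = 6 shelves.
A packing using 7 shelves:
  shelf 1: 13 + 3 = 16
  shelf 2: 13 = 13
  shelf 3: 13 = 13
  shelf 4: 13 = 13
  shelf 5: 12 + 4 = 16
  shelf 6: 10 + 5 = 15
  shelf 7: 4 = 4
No arrangement into 6 shelves stays within capacity, so 7 is optimal.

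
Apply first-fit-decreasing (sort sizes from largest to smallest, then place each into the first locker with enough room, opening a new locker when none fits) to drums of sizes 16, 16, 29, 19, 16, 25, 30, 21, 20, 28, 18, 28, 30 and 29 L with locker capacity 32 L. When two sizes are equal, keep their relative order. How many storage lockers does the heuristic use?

13

Sorted descending: 30, 30, 29, 29, 28, 28, 25, 21, 20, 19, 18, 16, 16, 16.
  30 → locker 1 (new)  [load 30/32]
  30 → locker 2 (new)  [load 30/32]
  29 → locker 3 (new)  [load 29/32]
  29 → locker 4 (new)  [load 29/32]
  28 → locker 5 (new)  [load 28/32]
  28 → locker 6 (new)  [load 28/32]
  25 → locker 7 (new)  [load 25/32]
  21 → locker 8 (new)  [load 21/32]
  20 → locker 9 (new)  [load 20/32]
  19 → locker 10 (new)  [load 19/32]
  18 → locker 11 (new)  [load 18/32]
  16 → locker 12 (new)  [load 16/32]
  16 → locker 12  [load 32/32]
  16 → locker 13 (new)  [load 16/32]
13 storage lockers opened.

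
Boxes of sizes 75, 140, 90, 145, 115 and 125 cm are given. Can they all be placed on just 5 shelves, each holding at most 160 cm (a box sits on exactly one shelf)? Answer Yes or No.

Total = 690 cm; ⌈690/160⌉ = 5.
The bound of 5 does not rule out 5, but exhaustive search shows no assignment into 5 shelves of capacity 160 cm exists — the minimum is 6.

No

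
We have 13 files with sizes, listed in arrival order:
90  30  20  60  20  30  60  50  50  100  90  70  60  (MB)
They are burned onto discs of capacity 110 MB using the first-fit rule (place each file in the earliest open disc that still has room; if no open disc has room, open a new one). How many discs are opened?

  90 → disc 1 (new)  [load 90/110]
  30 → disc 2 (new)  [load 30/110]
  20 → disc 1  [load 110/110]
  60 → disc 2  [load 90/110]
  20 → disc 2  [load 110/110]
  30 → disc 3 (new)  [load 30/110]
  60 → disc 3  [load 90/110]
  50 → disc 4 (new)  [load 50/110]
  50 → disc 4  [load 100/110]
  100 → disc 5 (new)  [load 100/110]
  90 → disc 6 (new)  [load 90/110]
  70 → disc 7 (new)  [load 70/110]
  60 → disc 8 (new)  [load 60/110]
8 discs opened.

8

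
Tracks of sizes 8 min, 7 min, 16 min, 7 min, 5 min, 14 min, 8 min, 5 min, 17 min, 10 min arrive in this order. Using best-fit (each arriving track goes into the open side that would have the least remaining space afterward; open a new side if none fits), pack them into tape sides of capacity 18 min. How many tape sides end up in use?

  8 → side 1 (new)  [load 8/18]
  7 → side 1  [load 15/18]
  16 → side 2 (new)  [load 16/18]
  7 → side 3 (new)  [load 7/18]
  5 → side 3  [load 12/18]
  14 → side 4 (new)  [load 14/18]
  8 → side 5 (new)  [load 8/18]
  5 → side 3  [load 17/18]
  17 → side 6 (new)  [load 17/18]
  10 → side 5  [load 18/18]
6 tape sides opened.

6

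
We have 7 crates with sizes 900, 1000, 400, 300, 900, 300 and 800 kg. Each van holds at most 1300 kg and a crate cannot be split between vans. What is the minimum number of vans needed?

4

Total = 1000 + 900 + 900 + 800 + 400 + 300 + 300 = 4600 kg.
Lower bound: ⌈4600/1300⌉ = 4 vans.
A packing using 4 vans:
  van 1: 1000 + 300 = 1300
  van 2: 900 + 400 = 1300
  van 3: 900 + 300 = 1200
  van 4: 800 = 800
This matches the lower bound, so 4 is optimal.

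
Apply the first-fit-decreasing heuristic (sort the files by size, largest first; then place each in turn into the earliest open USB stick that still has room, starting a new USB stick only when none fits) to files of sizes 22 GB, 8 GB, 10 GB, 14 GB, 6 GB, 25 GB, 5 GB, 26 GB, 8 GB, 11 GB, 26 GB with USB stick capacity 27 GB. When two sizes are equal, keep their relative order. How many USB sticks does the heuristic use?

7

Sorted descending: 26, 26, 25, 22, 14, 11, 10, 8, 8, 6, 5.
  26 → USB stick 1 (new)  [load 26/27]
  26 → USB stick 2 (new)  [load 26/27]
  25 → USB stick 3 (new)  [load 25/27]
  22 → USB stick 4 (new)  [load 22/27]
  14 → USB stick 5 (new)  [load 14/27]
  11 → USB stick 5  [load 25/27]
  10 → USB stick 6 (new)  [load 10/27]
  8 → USB stick 6  [load 18/27]
  8 → USB stick 6  [load 26/27]
  6 → USB stick 7 (new)  [load 6/27]
  5 → USB stick 4  [load 27/27]
7 USB sticks opened.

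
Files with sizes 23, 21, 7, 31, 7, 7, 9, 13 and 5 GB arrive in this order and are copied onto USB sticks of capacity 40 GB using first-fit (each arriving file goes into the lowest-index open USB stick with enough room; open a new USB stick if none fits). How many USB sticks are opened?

4

  23 → USB stick 1 (new)  [load 23/40]
  21 → USB stick 2 (new)  [load 21/40]
  7 → USB stick 1  [load 30/40]
  31 → USB stick 3 (new)  [load 31/40]
  7 → USB stick 1  [load 37/40]
  7 → USB stick 2  [load 28/40]
  9 → USB stick 2  [load 37/40]
  13 → USB stick 4 (new)  [load 13/40]
  5 → USB stick 3  [load 36/40]
4 USB sticks opened.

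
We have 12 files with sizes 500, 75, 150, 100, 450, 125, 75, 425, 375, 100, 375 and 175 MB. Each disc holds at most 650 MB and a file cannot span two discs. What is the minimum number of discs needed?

Total = 500 + 450 + 425 + 375 + 375 + 175 + 150 + 125 + 100 + 100 + 75 + 75 = 2925 MB.
Lower bound: ⌈2925/650⌉ = 5 discs.
A packing using 5 discs:
  disc 1: 500 + 150 = 650
  disc 2: 450 + 175 = 625
  disc 3: 425 + 125 + 100 = 650
  disc 4: 375 + 100 + 75 + 75 = 625
  disc 5: 375 = 375
This matches the lower bound, so 5 is optimal.

5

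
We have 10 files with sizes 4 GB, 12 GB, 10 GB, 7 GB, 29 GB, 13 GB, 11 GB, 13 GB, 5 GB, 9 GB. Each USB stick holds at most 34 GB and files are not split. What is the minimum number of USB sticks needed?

4

Total = 29 + 13 + 13 + 12 + 11 + 10 + 9 + 7 + 5 + 4 = 113 GB.
Lower bound: ⌈113/34⌉ = 4 USB sticks.
A packing using 4 USB sticks:
  USB stick 1: 29 + 5 = 34
  USB stick 2: 13 + 13 + 7 = 33
  USB stick 3: 12 + 11 + 10 = 33
  USB stick 4: 9 + 4 = 13
This matches the lower bound, so 4 is optimal.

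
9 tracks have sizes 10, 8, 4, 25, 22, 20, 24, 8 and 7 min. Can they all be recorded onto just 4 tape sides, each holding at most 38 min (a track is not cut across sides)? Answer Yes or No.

A valid assignment using 4 tape sides:
  side 1: 25 + 10 = 35
  side 2: 24 + 8 + 4 = 36
  side 3: 22 + 8 + 7 = 37
  side 4: 20 = 20
Every load is within 38 min, so 4 tape sides suffice.

Yes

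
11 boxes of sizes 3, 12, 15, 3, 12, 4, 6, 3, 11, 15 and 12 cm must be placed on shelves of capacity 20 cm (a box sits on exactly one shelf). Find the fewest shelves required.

6

Total = 15 + 15 + 12 + 12 + 12 + 11 + 6 + 4 + 3 + 3 + 3 = 96 cm.
Lower bound: ⌈96/20⌉ = 5 shelves.
Also, 6 boxes each exceed 10 cm, and no two of those can share a shelf, so at least 6 shelves are needed.
A packing using 6 shelves:
  shelf 1: 15 + 4 = 19
  shelf 2: 15 + 3 = 18
  shelf 3: 12 + 6 = 18
  shelf 4: 12 + 3 + 3 = 18
  shelf 5: 12 = 12
  shelf 6: 11 = 11
This matches the lower bound, so 6 is optimal.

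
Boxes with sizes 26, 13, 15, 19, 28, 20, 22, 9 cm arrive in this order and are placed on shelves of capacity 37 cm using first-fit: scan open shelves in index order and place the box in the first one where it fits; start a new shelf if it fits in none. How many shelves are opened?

6

  26 → shelf 1 (new)  [load 26/37]
  13 → shelf 2 (new)  [load 13/37]
  15 → shelf 2  [load 28/37]
  19 → shelf 3 (new)  [load 19/37]
  28 → shelf 4 (new)  [load 28/37]
  20 → shelf 5 (new)  [load 20/37]
  22 → shelf 6 (new)  [load 22/37]
  9 → shelf 1  [load 35/37]
6 shelves opened.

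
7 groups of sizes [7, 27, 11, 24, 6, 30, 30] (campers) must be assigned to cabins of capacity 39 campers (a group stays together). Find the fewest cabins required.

4

Total = 30 + 30 + 27 + 24 + 11 + 7 + 6 = 135 campers.
Lower bound: ⌈135/39⌉ = 4 cabins.
A packing using 4 cabins:
  cabin 1: 30 + 7 = 37
  cabin 2: 30 + 6 = 36
  cabin 3: 27 + 11 = 38
  cabin 4: 24 = 24
This matches the lower bound, so 4 is optimal.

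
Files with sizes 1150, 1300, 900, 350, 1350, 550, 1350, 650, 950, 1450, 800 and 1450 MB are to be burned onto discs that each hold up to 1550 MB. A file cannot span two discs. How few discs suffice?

9

Total = 1450 + 1450 + 1350 + 1350 + 1300 + 1150 + 950 + 900 + 800 + 650 + 550 + 350 = 12250 MB.
Lower bound: ⌈12250/1550⌉ = 8 discs.
Also, 9 files each exceed 775 MB, and no two of those can share a disc, so at least 9 discs are needed.
A packing using 9 discs:
  disc 1: 1450 = 1450
  disc 2: 1450 = 1450
  disc 3: 1350 = 1350
  disc 4: 1350 = 1350
  disc 5: 1300 = 1300
  disc 6: 1150 + 350 = 1500
  disc 7: 950 + 550 = 1500
  disc 8: 900 + 650 = 1550
  disc 9: 800 = 800
This matches the lower bound, so 9 is optimal.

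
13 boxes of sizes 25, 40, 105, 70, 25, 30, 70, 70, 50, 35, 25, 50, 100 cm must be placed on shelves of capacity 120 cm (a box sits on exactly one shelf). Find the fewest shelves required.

7

Total = 105 + 100 + 70 + 70 + 70 + 50 + 50 + 40 + 35 + 30 + 25 + 25 + 25 = 695 cm.
Lower bound: ⌈695/120⌉ = 6 shelves.
A packing using 7 shelves:
  shelf 1: 105 = 105
  shelf 2: 100 = 100
  shelf 3: 70 + 50 = 120
  shelf 4: 70 + 50 = 120
  shelf 5: 70 + 40 = 110
  shelf 6: 35 + 30 + 25 + 25 = 115
  shelf 7: 25 = 25
No arrangement into 6 shelves stays within capacity, so 7 is optimal.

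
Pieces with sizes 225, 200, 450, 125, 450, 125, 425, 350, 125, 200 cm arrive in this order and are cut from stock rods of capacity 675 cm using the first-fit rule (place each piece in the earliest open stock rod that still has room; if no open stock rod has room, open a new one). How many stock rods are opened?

5

  225 → stock rod 1 (new)  [load 225/675]
  200 → stock rod 1  [load 425/675]
  450 → stock rod 2 (new)  [load 450/675]
  125 → stock rod 1  [load 550/675]
  450 → stock rod 3 (new)  [load 450/675]
  125 → stock rod 1  [load 675/675]
  425 → stock rod 4 (new)  [load 425/675]
  350 → stock rod 5 (new)  [load 350/675]
  125 → stock rod 2  [load 575/675]
  200 → stock rod 3  [load 650/675]
5 stock rods opened.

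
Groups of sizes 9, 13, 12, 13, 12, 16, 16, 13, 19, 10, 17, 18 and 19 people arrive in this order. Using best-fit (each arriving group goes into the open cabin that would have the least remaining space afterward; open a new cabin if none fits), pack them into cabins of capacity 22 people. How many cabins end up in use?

11

  9 → cabin 1 (new)  [load 9/22]
  13 → cabin 1  [load 22/22]
  12 → cabin 2 (new)  [load 12/22]
  13 → cabin 3 (new)  [load 13/22]
  12 → cabin 4 (new)  [load 12/22]
  16 → cabin 5 (new)  [load 16/22]
  16 → cabin 6 (new)  [load 16/22]
  13 → cabin 7 (new)  [load 13/22]
  19 → cabin 8 (new)  [load 19/22]
  10 → cabin 2  [load 22/22]
  17 → cabin 9 (new)  [load 17/22]
  18 → cabin 10 (new)  [load 18/22]
  19 → cabin 11 (new)  [load 19/22]
11 cabins opened.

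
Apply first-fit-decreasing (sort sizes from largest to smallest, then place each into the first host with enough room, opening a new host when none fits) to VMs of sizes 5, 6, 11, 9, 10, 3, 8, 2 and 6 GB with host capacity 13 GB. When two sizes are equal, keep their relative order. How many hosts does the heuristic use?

Sorted descending: 11, 10, 9, 8, 6, 6, 5, 3, 2.
  11 → host 1 (new)  [load 11/13]
  10 → host 2 (new)  [load 10/13]
  9 → host 3 (new)  [load 9/13]
  8 → host 4 (new)  [load 8/13]
  6 → host 5 (new)  [load 6/13]
  6 → host 5  [load 12/13]
  5 → host 4  [load 13/13]
  3 → host 2  [load 13/13]
  2 → host 1  [load 13/13]
5 hosts opened.

5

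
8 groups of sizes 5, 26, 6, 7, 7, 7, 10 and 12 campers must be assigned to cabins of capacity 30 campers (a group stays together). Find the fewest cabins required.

Total = 26 + 12 + 10 + 7 + 7 + 7 + 6 + 5 = 80 campers.
Lower bound: ⌈80/30⌉ = 3 cabins.
A packing using 3 cabins:
  cabin 1: 26 = 26
  cabin 2: 12 + 10 + 7 = 29
  cabin 3: 7 + 7 + 6 + 5 = 25
This matches the lower bound, so 3 is optimal.

3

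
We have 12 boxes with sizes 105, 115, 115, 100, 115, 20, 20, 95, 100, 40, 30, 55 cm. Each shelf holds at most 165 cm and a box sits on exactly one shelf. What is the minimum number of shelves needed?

7

Total = 115 + 115 + 115 + 105 + 100 + 100 + 95 + 55 + 40 + 30 + 20 + 20 = 910 cm.
Lower bound: ⌈910/165⌉ = 6 shelves.
Also, 7 boxes each exceed 165/2 cm, and no two of those can share a shelf, so at least 7 shelves are needed.
A packing using 7 shelves:
  shelf 1: 115 + 40 = 155
  shelf 2: 115 + 30 + 20 = 165
  shelf 3: 115 + 20 = 135
  shelf 4: 105 + 55 = 160
  shelf 5: 100 = 100
  shelf 6: 100 = 100
  shelf 7: 95 = 95
This matches the lower bound, so 7 is optimal.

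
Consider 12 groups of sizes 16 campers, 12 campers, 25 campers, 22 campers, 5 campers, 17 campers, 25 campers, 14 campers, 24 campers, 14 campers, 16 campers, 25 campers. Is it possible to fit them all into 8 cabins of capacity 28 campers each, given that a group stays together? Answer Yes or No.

Total = 215 campers; ⌈215/28⌉ = 8.
The bound of 8 does not rule out 8, but exhaustive search shows no assignment into 8 cabins of capacity 28 campers exists — the minimum is 9.

No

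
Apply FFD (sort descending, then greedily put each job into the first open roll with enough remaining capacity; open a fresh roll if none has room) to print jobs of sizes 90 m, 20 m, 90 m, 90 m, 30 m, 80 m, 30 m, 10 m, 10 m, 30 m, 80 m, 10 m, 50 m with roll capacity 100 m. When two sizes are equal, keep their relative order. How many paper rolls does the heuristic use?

7

Sorted descending: 90, 90, 90, 80, 80, 50, 30, 30, 30, 20, 10, 10, 10.
  90 → roll 1 (new)  [load 90/100]
  90 → roll 2 (new)  [load 90/100]
  90 → roll 3 (new)  [load 90/100]
  80 → roll 4 (new)  [load 80/100]
  80 → roll 5 (new)  [load 80/100]
  50 → roll 6 (new)  [load 50/100]
  30 → roll 6  [load 80/100]
  30 → roll 7 (new)  [load 30/100]
  30 → roll 7  [load 60/100]
  20 → roll 4  [load 100/100]
  10 → roll 1  [load 100/100]
  10 → roll 2  [load 100/100]
  10 → roll 3  [load 100/100]
7 paper rolls opened.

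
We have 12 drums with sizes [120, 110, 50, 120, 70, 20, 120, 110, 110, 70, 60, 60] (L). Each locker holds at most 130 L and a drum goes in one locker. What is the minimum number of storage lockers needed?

9

Total = 120 + 120 + 120 + 110 + 110 + 110 + 70 + 70 + 60 + 60 + 50 + 20 = 1020 L.
Lower bound: ⌈1020/130⌉ = 8 storage lockers.
A packing using 9 storage lockers:
  locker 1: 120 = 120
  locker 2: 120 = 120
  locker 3: 120 = 120
  locker 4: 110 + 20 = 130
  locker 5: 110 = 110
  locker 6: 110 = 110
  locker 7: 70 + 60 = 130
  locker 8: 70 + 60 = 130
  locker 9: 50 = 50
No arrangement into 8 storage lockers stays within capacity, so 9 is optimal.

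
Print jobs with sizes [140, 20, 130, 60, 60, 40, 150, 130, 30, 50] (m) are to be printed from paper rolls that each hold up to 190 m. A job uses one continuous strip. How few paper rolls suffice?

Total = 150 + 140 + 130 + 130 + 60 + 60 + 50 + 40 + 30 + 20 = 810 m.
Lower bound: ⌈810/190⌉ = 5 paper rolls.
A packing using 5 paper rolls:
  roll 1: 150 + 40 = 190
  roll 2: 140 + 50 = 190
  roll 3: 130 + 60 = 190
  roll 4: 130 + 60 = 190
  roll 5: 30 + 20 = 50
This matches the lower bound, so 5 is optimal.

5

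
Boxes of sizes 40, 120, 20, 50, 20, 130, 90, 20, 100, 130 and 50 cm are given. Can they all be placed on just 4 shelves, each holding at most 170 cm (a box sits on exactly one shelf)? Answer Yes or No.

Total = 770 cm; ⌈770/170⌉ = 5.
At least 5 shelves are required, but only 4 are allowed.

No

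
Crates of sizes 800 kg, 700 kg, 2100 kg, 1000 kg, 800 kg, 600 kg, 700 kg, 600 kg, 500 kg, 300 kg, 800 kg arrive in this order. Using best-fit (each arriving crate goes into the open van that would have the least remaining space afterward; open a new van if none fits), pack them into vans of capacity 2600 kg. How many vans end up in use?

  800 → van 1 (new)  [load 800/2600]
  700 → van 1  [load 1500/2600]
  2100 → van 2 (new)  [load 2100/2600]
  1000 → van 1  [load 2500/2600]
  800 → van 3 (new)  [load 800/2600]
  600 → van 3  [load 1400/2600]
  700 → van 3  [load 2100/2600]
  600 → van 4 (new)  [load 600/2600]
  500 → van 2  [load 2600/2600]
  300 → van 3  [load 2400/2600]
  800 → van 4  [load 1400/2600]
4 vans opened.

4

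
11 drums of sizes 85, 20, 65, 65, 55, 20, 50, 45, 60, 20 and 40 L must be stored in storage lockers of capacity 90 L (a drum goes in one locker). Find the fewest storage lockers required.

Total = 85 + 65 + 65 + 60 + 55 + 50 + 45 + 40 + 20 + 20 + 20 = 525 L.
Lower bound: ⌈525/90⌉ = 6 storage lockers.
A packing using 7 storage lockers:
  locker 1: 85 = 85
  locker 2: 65 + 20 = 85
  locker 3: 65 + 20 = 85
  locker 4: 60 + 20 = 80
  locker 5: 55 = 55
  locker 6: 50 + 40 = 90
  locker 7: 45 = 45
No arrangement into 6 storage lockers stays within capacity, so 7 is optimal.

7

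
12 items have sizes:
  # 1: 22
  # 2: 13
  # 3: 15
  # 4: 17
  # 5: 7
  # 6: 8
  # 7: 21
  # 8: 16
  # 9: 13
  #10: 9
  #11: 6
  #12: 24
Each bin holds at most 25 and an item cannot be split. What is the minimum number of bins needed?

8

Total = 24 + 22 + 21 + 17 + 16 + 15 + 13 + 13 + 9 + 8 + 7 + 6 = 171.
Lower bound: ⌈171/25⌉ = 7 bins.
Also, 8 items each exceed 25/2, and no two of those can share a bin, so at least 8 bins are needed.
A packing using 8 bins:
  bin 1: 24 = 24
  bin 2: 22 = 22
  bin 3: 21 = 21
  bin 4: 17 + 8 = 25
  bin 5: 16 + 9 = 25
  bin 6: 15 + 7 = 22
  bin 7: 13 + 6 = 19
  bin 8: 13 = 13
This matches the lower bound, so 8 is optimal.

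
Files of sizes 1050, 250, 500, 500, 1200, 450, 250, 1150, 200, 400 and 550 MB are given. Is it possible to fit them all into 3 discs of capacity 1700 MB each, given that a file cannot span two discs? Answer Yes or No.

Total = 6500 MB; ⌈6500/1700⌉ = 4.
At least 4 discs are required, but only 3 are allowed.

No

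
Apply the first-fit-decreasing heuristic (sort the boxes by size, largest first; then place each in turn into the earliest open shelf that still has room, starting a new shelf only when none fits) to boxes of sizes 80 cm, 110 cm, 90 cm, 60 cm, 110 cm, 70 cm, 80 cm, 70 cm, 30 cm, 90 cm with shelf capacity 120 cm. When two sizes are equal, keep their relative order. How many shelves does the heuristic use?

9

Sorted descending: 110, 110, 90, 90, 80, 80, 70, 70, 60, 30.
  110 → shelf 1 (new)  [load 110/120]
  110 → shelf 2 (new)  [load 110/120]
  90 → shelf 3 (new)  [load 90/120]
  90 → shelf 4 (new)  [load 90/120]
  80 → shelf 5 (new)  [load 80/120]
  80 → shelf 6 (new)  [load 80/120]
  70 → shelf 7 (new)  [load 70/120]
  70 → shelf 8 (new)  [load 70/120]
  60 → shelf 9 (new)  [load 60/120]
  30 → shelf 3  [load 120/120]
9 shelves opened.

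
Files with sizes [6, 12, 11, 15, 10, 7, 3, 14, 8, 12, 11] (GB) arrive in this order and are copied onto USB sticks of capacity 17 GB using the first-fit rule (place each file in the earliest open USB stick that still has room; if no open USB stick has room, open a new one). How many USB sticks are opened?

  6 → USB stick 1 (new)  [load 6/17]
  12 → USB stick 2 (new)  [load 12/17]
  11 → USB stick 1  [load 17/17]
  15 → USB stick 3 (new)  [load 15/17]
  10 → USB stick 4 (new)  [load 10/17]
  7 → USB stick 4  [load 17/17]
  3 → USB stick 2  [load 15/17]
  14 → USB stick 5 (new)  [load 14/17]
  8 → USB stick 6 (new)  [load 8/17]
  12 → USB stick 7 (new)  [load 12/17]
  11 → USB stick 8 (new)  [load 11/17]
8 USB sticks opened.

8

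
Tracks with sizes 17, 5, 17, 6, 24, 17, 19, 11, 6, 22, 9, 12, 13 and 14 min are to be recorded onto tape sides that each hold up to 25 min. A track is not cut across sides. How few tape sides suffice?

9

Total = 24 + 22 + 19 + 17 + 17 + 17 + 14 + 13 + 12 + 11 + 9 + 6 + 6 + 5 = 192 min.
Lower bound: ⌈192/25⌉ = 8 tape sides.
A packing using 9 tape sides:
  side 1: 24 = 24
  side 2: 22 = 22
  side 3: 19 + 6 = 25
  side 4: 17 + 6 = 23
  side 5: 17 + 5 = 22
  side 6: 17 = 17
  side 7: 14 + 11 = 25
  side 8: 13 + 12 = 25
  side 9: 9 = 9
No arrangement into 8 tape sides stays within capacity, so 9 is optimal.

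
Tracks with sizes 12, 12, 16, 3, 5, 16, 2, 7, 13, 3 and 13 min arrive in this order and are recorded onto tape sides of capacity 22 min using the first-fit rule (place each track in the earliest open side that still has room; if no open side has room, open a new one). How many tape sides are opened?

  12 → side 1 (new)  [load 12/22]
  12 → side 2 (new)  [load 12/22]
  16 → side 3 (new)  [load 16/22]
  3 → side 1  [load 15/22]
  5 → side 1  [load 20/22]
  16 → side 4 (new)  [load 16/22]
  2 → side 1  [load 22/22]
  7 → side 2  [load 19/22]
  13 → side 5 (new)  [load 13/22]
  3 → side 2  [load 22/22]
  13 → side 6 (new)  [load 13/22]
6 tape sides opened.

6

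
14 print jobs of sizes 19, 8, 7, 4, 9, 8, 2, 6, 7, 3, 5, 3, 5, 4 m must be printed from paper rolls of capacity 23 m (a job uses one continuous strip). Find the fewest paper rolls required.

Total = 19 + 9 + 8 + 8 + 7 + 7 + 6 + 5 + 5 + 4 + 4 + 3 + 3 + 2 = 90 m.
Lower bound: ⌈90/23⌉ = 4 paper rolls.
A packing using 4 paper rolls:
  roll 1: 19 + 4 = 23
  roll 2: 9 + 8 + 6 = 23
  roll 3: 8 + 7 + 7 = 22
  roll 4: 5 + 5 + 4 + 3 + 3 + 2 = 22
This matches the lower bound, so 4 is optimal.

4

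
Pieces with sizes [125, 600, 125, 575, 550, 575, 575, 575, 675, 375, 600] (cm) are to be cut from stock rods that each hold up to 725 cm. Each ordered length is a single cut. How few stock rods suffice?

Total = 675 + 600 + 600 + 575 + 575 + 575 + 575 + 550 + 375 + 125 + 125 = 5350 cm.
Lower bound: ⌈5350/725⌉ = 8 stock rods.
Also, 9 pieces each exceed 725/2 cm, and no two of those can share a stock rod, so at least 9 stock rods are needed.
A packing using 9 stock rods:
  stock rod 1: 675 = 675
  stock rod 2: 600 + 125 = 725
  stock rod 3: 600 + 125 = 725
  stock rod 4: 575 = 575
  stock rod 5: 575 = 575
  stock rod 6: 575 = 575
  stock rod 7: 575 = 575
  stock rod 8: 550 = 550
  stock rod 9: 375 = 375
This matches the lower bound, so 9 is optimal.

9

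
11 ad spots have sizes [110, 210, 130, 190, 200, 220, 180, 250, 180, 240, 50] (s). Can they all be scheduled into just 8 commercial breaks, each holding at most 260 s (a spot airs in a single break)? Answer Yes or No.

No

Total = 1960 s; ⌈1960/260⌉ = 8.
The bound of 8 does not rule out 8, but exhaustive search shows no assignment into 8 commercial breaks of capacity 260 s exists — the minimum is 9.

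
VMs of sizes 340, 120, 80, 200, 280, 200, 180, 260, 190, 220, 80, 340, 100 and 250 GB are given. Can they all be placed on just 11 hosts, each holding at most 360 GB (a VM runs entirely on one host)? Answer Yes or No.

A valid assignment using 10 hosts:
  host 1: 340 = 340
  host 2: 340 = 340
  host 3: 280 + 80 = 360
  host 4: 260 + 100 = 360
  host 5: 250 + 80 = 330
  host 6: 220 + 120 = 340
  host 7: 200 = 200
  host 8: 200 = 200
  host 9: 190 = 190
  host 10: 180 = 180
That uses only 10 ≤ 11, so 11 hosts are enough.

Yes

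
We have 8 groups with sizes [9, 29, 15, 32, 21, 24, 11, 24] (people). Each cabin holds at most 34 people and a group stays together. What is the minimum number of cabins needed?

6

Total = 32 + 29 + 24 + 24 + 21 + 15 + 11 + 9 = 165 people.
Lower bound: ⌈165/34⌉ = 5 cabins.
A packing using 6 cabins:
  cabin 1: 32 = 32
  cabin 2: 29 = 29
  cabin 3: 24 + 9 = 33
  cabin 4: 24 = 24
  cabin 5: 21 + 11 = 32
  cabin 6: 15 = 15
No arrangement into 5 cabins stays within capacity, so 6 is optimal.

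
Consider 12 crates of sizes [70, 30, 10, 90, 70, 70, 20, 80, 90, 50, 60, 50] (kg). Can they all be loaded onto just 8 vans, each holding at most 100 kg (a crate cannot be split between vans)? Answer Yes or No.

Yes

A valid assignment using 8 vans:
  van 1: 90 + 10 = 100
  van 2: 90 = 90
  van 3: 80 + 20 = 100
  van 4: 70 + 30 = 100
  van 5: 70 = 70
  van 6: 70 = 70
  van 7: 60 = 60
  van 8: 50 + 50 = 100
Every load is within 100 kg, so 8 vans suffice.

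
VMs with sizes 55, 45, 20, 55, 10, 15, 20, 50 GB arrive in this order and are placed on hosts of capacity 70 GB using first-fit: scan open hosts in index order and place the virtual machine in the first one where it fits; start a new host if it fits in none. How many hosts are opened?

  55 → host 1 (new)  [load 55/70]
  45 → host 2 (new)  [load 45/70]
  20 → host 2  [load 65/70]
  55 → host 3 (new)  [load 55/70]
  10 → host 1  [load 65/70]
  15 → host 3  [load 70/70]
  20 → host 4 (new)  [load 20/70]
  50 → host 4  [load 70/70]
4 hosts opened.

4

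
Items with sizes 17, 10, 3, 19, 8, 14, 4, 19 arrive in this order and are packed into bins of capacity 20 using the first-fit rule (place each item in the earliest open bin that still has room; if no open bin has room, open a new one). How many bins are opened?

  17 → bin 1 (new)  [load 17/20]
  10 → bin 2 (new)  [load 10/20]
  3 → bin 1  [load 20/20]
  19 → bin 3 (new)  [load 19/20]
  8 → bin 2  [load 18/20]
  14 → bin 4 (new)  [load 14/20]
  4 → bin 4  [load 18/20]
  19 → bin 5 (new)  [load 19/20]
5 bins opened.

5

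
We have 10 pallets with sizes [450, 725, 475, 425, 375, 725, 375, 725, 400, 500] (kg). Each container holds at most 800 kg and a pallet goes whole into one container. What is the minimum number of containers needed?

8

Total = 725 + 725 + 725 + 500 + 475 + 450 + 425 + 400 + 375 + 375 = 5175 kg.
Lower bound: ⌈5175/800⌉ = 7 containers.
A packing using 8 containers:
  container 1: 725 = 725
  container 2: 725 = 725
  container 3: 725 = 725
  container 4: 500 = 500
  container 5: 475 = 475
  container 6: 450 = 450
  container 7: 425 + 375 = 800
  container 8: 400 + 375 = 775
No arrangement into 7 containers stays within capacity, so 8 is optimal.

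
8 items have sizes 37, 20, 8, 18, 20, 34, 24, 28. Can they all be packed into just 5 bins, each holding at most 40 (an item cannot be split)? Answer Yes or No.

Total = 189; ⌈189/40⌉ = 5.
The bound of 5 does not rule out 5, but exhaustive search shows no assignment into 5 bins of capacity 40 exists — the minimum is 6.

No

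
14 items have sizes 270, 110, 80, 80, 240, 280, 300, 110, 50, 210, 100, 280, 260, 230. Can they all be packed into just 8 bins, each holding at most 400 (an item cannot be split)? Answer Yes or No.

A valid assignment using 8 bins:
  bin 1: 300 + 100 = 400
  bin 2: 280 + 110 = 390
  bin 3: 280 + 110 = 390
  bin 4: 270 + 80 + 50 = 400
  bin 5: 260 + 80 = 340
  bin 6: 240 = 240
  bin 7: 230 = 230
  bin 8: 210 = 210
Every load is within 400, so 8 bins suffice.

Yes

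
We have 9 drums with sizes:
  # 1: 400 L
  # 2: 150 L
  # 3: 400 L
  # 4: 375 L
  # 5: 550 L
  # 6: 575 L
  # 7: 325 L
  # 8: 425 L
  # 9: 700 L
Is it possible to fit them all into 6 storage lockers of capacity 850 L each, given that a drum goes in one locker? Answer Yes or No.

A valid assignment using 6 storage lockers:
  locker 1: 700 + 150 = 850
  locker 2: 575 = 575
  locker 3: 550 = 550
  locker 4: 425 + 400 = 825
  locker 5: 400 + 375 = 775
  locker 6: 325 = 325
Every load is within 850 L, so 6 storage lockers suffice.

Yes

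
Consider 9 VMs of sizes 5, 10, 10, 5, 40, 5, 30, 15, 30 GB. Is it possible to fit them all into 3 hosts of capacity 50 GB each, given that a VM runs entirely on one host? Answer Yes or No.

A valid assignment using 3 hosts:
  host 1: 40 + 10 = 50
  host 2: 30 + 15 + 5 = 50
  host 3: 30 + 10 + 5 + 5 = 50
Every load is within 50 GB, so 3 hosts suffice.

Yes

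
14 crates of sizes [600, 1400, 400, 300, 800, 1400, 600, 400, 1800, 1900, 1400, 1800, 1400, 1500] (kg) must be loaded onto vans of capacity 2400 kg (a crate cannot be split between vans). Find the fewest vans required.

8

Total = 1900 + 1800 + 1800 + 1500 + 1400 + 1400 + 1400 + 1400 + 800 + 600 + 600 + 400 + 400 + 300 = 15700 kg.
Lower bound: ⌈15700/2400⌉ = 7 vans.
Also, 8 crates each exceed 1200 kg, and no two of those can share a van, so at least 8 vans are needed.
A packing using 8 vans:
  van 1: 1900 + 400 = 2300
  van 2: 1800 + 600 = 2400
  van 3: 1800 + 600 = 2400
  van 4: 1500 + 800 = 2300
  van 5: 1400 + 400 + 300 = 2100
  van 6: 1400 = 1400
  van 7: 1400 = 1400
  van 8: 1400 = 1400
This matches the lower bound, so 8 is optimal.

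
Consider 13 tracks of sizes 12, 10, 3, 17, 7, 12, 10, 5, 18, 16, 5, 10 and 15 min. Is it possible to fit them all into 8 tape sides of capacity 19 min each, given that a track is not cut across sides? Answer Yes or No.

No

Total = 140 min; ⌈140/19⌉ = 8.
9 tracks each exceed half the capacity and cannot share a side, forcing at least 9 tape sides.
At least 9 tape sides are required, but only 8 are allowed.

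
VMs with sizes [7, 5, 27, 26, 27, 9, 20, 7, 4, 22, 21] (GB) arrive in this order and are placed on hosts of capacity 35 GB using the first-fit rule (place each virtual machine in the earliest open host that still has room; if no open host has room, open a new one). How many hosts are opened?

7

  7 → host 1 (new)  [load 7/35]
  5 → host 1  [load 12/35]
  27 → host 2 (new)  [load 27/35]
  26 → host 3 (new)  [load 26/35]
  27 → host 4 (new)  [load 27/35]
  9 → host 1  [load 21/35]
  20 → host 5 (new)  [load 20/35]
  7 → host 1  [load 28/35]
  4 → host 1  [load 32/35]
  22 → host 6 (new)  [load 22/35]
  21 → host 7 (new)  [load 21/35]
7 hosts opened.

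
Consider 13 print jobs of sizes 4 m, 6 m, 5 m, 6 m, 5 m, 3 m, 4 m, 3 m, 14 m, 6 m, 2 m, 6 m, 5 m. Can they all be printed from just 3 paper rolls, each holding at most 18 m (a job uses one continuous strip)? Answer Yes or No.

No

Total = 69 m; ⌈69/18⌉ = 4.
At least 4 paper rolls are required, but only 3 are allowed.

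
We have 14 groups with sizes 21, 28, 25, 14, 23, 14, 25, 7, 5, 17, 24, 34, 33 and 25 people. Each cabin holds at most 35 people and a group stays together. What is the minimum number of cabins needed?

10

Total = 34 + 33 + 28 + 25 + 25 + 25 + 24 + 23 + 21 + 17 + 14 + 14 + 7 + 5 = 295 people.
Lower bound: ⌈295/35⌉ = 9 cabins.
A packing using 10 cabins:
  cabin 1: 34 = 34
  cabin 2: 33 = 33
  cabin 3: 28 + 7 = 35
  cabin 4: 25 + 5 = 30
  cabin 5: 25 = 25
  cabin 6: 25 = 25
  cabin 7: 24 = 24
  cabin 8: 23 = 23
  cabin 9: 21 + 14 = 35
  cabin 10: 17 + 14 = 31
No arrangement into 9 cabins stays within capacity, so 10 is optimal.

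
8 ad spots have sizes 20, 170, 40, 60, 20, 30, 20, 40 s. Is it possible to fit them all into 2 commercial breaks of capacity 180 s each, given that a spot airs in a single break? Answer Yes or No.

Total = 400 s; ⌈400/180⌉ = 3.
At least 3 commercial breaks are required, but only 2 are allowed.

No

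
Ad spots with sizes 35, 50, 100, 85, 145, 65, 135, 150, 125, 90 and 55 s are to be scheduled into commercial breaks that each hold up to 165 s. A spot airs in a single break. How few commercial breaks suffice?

7

Total = 150 + 145 + 135 + 125 + 100 + 90 + 85 + 65 + 55 + 50 + 35 = 1035 s.
Lower bound: ⌈1035/165⌉ = 7 commercial breaks.
A packing using 7 commercial breaks:
  break 1: 150 = 150
  break 2: 145 = 145
  break 3: 135 = 135
  break 4: 125 + 35 = 160
  break 5: 100 + 65 = 165
  break 6: 90 + 55 = 145
  break 7: 85 + 50 = 135
This matches the lower bound, so 7 is optimal.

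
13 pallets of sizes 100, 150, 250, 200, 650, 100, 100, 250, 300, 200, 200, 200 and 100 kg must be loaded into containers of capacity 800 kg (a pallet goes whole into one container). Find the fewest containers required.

4

Total = 650 + 300 + 250 + 250 + 200 + 200 + 200 + 200 + 150 + 100 + 100 + 100 + 100 = 2800 kg.
Lower bound: ⌈2800/800⌉ = 4 containers.
A packing using 4 containers:
  container 1: 650 + 150 = 800
  container 2: 300 + 250 + 250 = 800
  container 3: 200 + 200 + 200 + 200 = 800
  container 4: 100 + 100 + 100 + 100 = 400
This matches the lower bound, so 4 is optimal.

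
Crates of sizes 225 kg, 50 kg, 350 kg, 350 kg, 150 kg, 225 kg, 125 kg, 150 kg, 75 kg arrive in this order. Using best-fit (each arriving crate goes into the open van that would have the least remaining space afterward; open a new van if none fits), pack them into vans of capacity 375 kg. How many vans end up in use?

  225 → van 1 (new)  [load 225/375]
  50 → van 1  [load 275/375]
  350 → van 2 (new)  [load 350/375]
  350 → van 3 (new)  [load 350/375]
  150 → van 4 (new)  [load 150/375]
  225 → van 4  [load 375/375]
  125 → van 5 (new)  [load 125/375]
  150 → van 5  [load 275/375]
  75 → van 1  [load 350/375]
5 vans opened.

5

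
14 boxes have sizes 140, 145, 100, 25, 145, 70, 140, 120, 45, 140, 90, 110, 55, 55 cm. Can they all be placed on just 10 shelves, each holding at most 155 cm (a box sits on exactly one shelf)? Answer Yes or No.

A valid assignment using 10 shelves:
  shelf 1: 145 = 145
  shelf 2: 145 = 145
  shelf 3: 140 = 140
  shelf 4: 140 = 140
  shelf 5: 140 = 140
  shelf 6: 120 + 25 = 145
  shelf 7: 110 + 45 = 155
  shelf 8: 100 + 55 = 155
  shelf 9: 90 + 55 = 145
  shelf 10: 70 = 70
Every load is within 155 cm, so 10 shelves suffice.

Yes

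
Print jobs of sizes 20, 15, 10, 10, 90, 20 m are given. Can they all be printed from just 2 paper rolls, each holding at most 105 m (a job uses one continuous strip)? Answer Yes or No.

A valid assignment using 2 paper rolls:
  roll 1: 90 + 15 = 105
  roll 2: 20 + 20 + 10 + 10 = 60
Every load is within 105 m, so 2 paper rolls suffice.

Yes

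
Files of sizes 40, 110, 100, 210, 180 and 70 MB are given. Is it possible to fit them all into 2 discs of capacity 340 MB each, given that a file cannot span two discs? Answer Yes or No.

Total = 710 MB; ⌈710/340⌉ = 3.
At least 3 discs are required, but only 2 are allowed.

No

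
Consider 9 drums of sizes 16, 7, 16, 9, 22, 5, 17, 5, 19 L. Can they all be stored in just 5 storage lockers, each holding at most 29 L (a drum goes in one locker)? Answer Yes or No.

A valid assignment using 5 storage lockers:
  locker 1: 22 + 7 = 29
  locker 2: 19 + 9 = 28
  locker 3: 17 + 5 + 5 = 27
  locker 4: 16 = 16
  locker 5: 16 = 16
Every load is within 29 L, so 5 storage lockers suffice.

Yes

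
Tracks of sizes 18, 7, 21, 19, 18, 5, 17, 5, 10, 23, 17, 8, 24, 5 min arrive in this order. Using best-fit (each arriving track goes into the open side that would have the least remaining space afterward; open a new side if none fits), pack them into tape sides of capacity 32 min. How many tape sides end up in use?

  18 → side 1 (new)  [load 18/32]
  7 → side 1  [load 25/32]
  21 → side 2 (new)  [load 21/32]
  19 → side 3 (new)  [load 19/32]
  18 → side 4 (new)  [load 18/32]
  5 → side 1  [load 30/32]
  17 → side 5 (new)  [load 17/32]
  5 → side 2  [load 26/32]
  10 → side 3  [load 29/32]
  23 → side 6 (new)  [load 23/32]
  17 → side 7 (new)  [load 17/32]
  8 → side 6  [load 31/32]
  24 → side 8 (new)  [load 24/32]
  5 → side 2  [load 31/32]
8 tape sides opened.

8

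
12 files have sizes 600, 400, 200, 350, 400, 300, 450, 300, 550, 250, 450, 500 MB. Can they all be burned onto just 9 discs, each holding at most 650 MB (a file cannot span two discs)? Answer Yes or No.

Yes

A valid assignment using 9 discs:
  disc 1: 600 = 600
  disc 2: 550 = 550
  disc 3: 500 = 500
  disc 4: 450 + 200 = 650
  disc 5: 450 = 450
  disc 6: 400 + 250 = 650
  disc 7: 400 = 400
  disc 8: 350 + 300 = 650
  disc 9: 300 = 300
Every load is within 650 MB, so 9 discs suffice.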